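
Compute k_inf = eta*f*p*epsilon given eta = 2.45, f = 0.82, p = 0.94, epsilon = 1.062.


k_inf = eta * f * p * epsilon
k_inf = 2.45 * 0.82 * 0.94 * 1.062
k_inf = 2.0055

2.0055


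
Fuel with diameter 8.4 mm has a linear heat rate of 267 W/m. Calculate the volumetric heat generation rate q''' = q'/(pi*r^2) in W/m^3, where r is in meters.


r = D / 2 / 1000 = 8.4 / 2 / 1000 = 0.0042 m
q''' = q' / (pi * r^2)
q''' = 267 / (pi * 0.0042^2)
q''' = 4.8180e+06 W/m^3

4.8180e+06


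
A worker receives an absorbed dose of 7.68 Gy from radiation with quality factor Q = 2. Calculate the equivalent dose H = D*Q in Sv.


H = D * Q
H = 7.68 * 2
H = 15.360 Sv

15.360


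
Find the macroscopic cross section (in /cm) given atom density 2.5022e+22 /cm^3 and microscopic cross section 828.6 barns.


Sigma = N * sigma_barns * 1e-24
Sigma = 2.5022e+22 * 828.6 * 1e-24
Sigma = 20.733 /cm

20.733


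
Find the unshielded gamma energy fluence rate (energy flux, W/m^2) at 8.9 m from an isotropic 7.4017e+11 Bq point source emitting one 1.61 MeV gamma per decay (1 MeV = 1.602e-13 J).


psi = A * E * 1.602e-13 / (4*pi*r^2)
psi = 7.4017e+11 * 1.61 * 1.602e-13 / (4*pi*8.9^2)
psi = 1.9179e-04 W/m^2

1.9179e-04


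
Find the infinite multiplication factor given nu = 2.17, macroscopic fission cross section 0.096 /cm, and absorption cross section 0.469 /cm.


k_inf = nu * Sigma_f / Sigma_a
k_inf = 2.17 * 0.096 / 0.469
k_inf = 0.44418

0.44418


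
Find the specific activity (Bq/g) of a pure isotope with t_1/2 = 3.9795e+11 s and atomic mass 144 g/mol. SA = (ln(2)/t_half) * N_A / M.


lambda = ln(2) / t_half = ln(2) / 3.9795e+11 = 1.741795e-12 /s
SA = lambda * N_A / M
SA = 1.741795e-12 * 6.022e23 / 144
SA = 7.2841e+09 Bq/g

7.2841e+09


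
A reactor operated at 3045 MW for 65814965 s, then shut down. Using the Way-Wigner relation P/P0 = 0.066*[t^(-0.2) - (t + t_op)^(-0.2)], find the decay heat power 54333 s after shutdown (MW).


P/P0 = 0.066 * [t^(-0.2) - (t + t_op)^(-0.2)]
P/P0 = 0.066 * [54333^(-0.2) - (54333 + 65814965)^(-0.2)]
P/P0 = 0.066 * [0.1129763 - 0.02730633] = 0.005654218
P = 3045 * 0.005654218 = 17.217 MW

17.217


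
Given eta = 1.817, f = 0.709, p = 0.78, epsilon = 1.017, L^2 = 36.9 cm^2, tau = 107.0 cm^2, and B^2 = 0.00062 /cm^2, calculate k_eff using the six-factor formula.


k_inf = eta*f*p*eps = 1.817*0.709*0.78*1.017 = 1.021920
P_TNL = 1/(1 + L^2*B^2) = 1/(1 + 36.9*0.00062) = 0.9776337
P_FNL = exp(-B^2*tau) = exp(-0.00062*107.0) = 0.9358126
k_eff = k_inf * P_TNL * P_FNL = 1.021920 * 0.9776337 * 0.9358126
k_eff = 0.93494

0.93494


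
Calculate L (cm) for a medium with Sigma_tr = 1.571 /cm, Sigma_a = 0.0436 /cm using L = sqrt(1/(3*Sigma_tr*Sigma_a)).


D = 1 / (3 * Sigma_tr) = 1 / (3 * 1.571) = 0.2121791 cm
L = sqrt(D / Sigma_a)
L = sqrt(0.2121791 / 0.0436)
L = 2.2060 cm

2.2060


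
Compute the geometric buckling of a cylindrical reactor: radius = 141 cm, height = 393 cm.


B^2 = (2.405/R)^2 + (pi/H)^2
B^2 = (2.405/141)^2 + (pi/393)^2
B^2 = 3.5483e-04 /cm^2

3.5483e-04


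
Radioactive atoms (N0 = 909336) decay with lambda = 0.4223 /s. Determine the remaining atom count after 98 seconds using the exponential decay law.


N = N0 * exp(-lambda * t)
N = 909336 * exp(-0.4223 * 98)
N = 9.6666e-13

9.6666e-13


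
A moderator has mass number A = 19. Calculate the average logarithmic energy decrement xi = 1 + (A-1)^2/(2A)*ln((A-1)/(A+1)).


xi = 1 + (A-1)^2/(2A) * ln((A-1)/(A+1))
xi = 1 + (19-1)^2/(2*19) * ln((19-1)/(19 +1))
xi = 0.10166

0.10166


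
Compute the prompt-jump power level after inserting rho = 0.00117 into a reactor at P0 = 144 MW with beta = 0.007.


P1/P0 = beta / (beta - rho)
P1/P0 = 0.007 / (0.007 - 0.00117) = 1.200686
P1 = 144 * 1.200686 = 172.90 MW

172.90


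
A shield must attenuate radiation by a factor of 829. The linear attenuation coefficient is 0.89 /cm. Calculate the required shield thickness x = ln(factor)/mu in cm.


x = ln(factor) / mu
x = ln(829) / 0.89
x = 7.5508 cm

7.5508


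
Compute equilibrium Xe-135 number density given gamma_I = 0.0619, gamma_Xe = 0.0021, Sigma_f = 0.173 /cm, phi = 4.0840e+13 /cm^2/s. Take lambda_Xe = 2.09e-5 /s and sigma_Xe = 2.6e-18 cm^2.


Xe_eq = (gamma_I + gamma_Xe) * Sigma_f * phi / (lambda_Xe + sigma_Xe * phi)
Numerator = (0.0619 + 0.0021) * 0.173 * 4.0840e+13 = 4.521805e+11
Denominator = 2.09e-5 + 2.6e-18 * 4.0840e+13 = 1.270840e-04
Xe_eq = 4.521805e+11 / 1.270840e-04 = 3.5581e+15 /cm^3

3.5581e+15


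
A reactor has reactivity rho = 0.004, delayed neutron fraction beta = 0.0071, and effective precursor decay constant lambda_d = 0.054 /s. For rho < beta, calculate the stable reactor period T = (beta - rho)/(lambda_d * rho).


T = (beta - rho) / (lambda_d * rho)
T = (0.0071 - 0.004) / (0.054 * 0.004)
T = 14.352 s

14.352


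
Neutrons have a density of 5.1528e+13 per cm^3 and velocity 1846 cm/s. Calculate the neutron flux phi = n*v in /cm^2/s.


phi = n * v
phi = 5.1528e+13 * 1846
phi = 9.5121e+16 /cm^2/s

9.5121e+16


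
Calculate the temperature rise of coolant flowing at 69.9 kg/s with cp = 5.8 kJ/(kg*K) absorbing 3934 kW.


dT = Q / (m_dot * cp)
dT = 3934 / (69.9 * 5.8)
dT = 9.7035 C

9.7035


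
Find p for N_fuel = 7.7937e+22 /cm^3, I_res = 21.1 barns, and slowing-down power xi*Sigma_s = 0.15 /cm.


p = exp(-N * I * 1e-24 / (xi*Sigma_s))
p = exp(-7.7937e+22 * 21.1 * 1e-24 / 0.15)
p = 1.7329e-05

1.7329e-05


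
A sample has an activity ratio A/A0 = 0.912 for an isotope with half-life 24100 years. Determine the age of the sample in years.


lambda = ln(2) / t_half = ln(2) / 24100 = 2.876129e-05 /yr
t = -ln(A/A0) / lambda
t = -ln(0.912) / 2.876129e-05
t = 3202.8 yr

3202.8


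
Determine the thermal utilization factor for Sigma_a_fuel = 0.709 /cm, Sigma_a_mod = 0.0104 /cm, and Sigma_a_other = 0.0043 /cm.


f = Sigma_a_fuel / (Sigma_a_fuel + Sigma_a_mod + Sigma_a_other)
f = 0.709 / (0.709 + 0.0104 + 0.0043)
f = 0.97969

0.97969


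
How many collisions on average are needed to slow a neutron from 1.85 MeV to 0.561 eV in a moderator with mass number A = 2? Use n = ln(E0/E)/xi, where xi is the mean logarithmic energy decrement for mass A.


xi = 1 + (A-1)^2/(2A)*ln((A-1)/(A+1)) = 0.7253469 (for A = 2)
n = ln(E0/E) / xi
n = ln(1.85e6 / 0.561) / 0.7253469
n = ln(3.297683e+06) / 0.7253469 = 20.692

20.692


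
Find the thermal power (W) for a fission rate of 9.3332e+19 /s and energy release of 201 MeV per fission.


P = fission_rate * E_MeV * 1.602e-13
P = 9.3332e+19 * 201 * 1.602e-13
P = 3.0053e+09 W

3.0053e+09


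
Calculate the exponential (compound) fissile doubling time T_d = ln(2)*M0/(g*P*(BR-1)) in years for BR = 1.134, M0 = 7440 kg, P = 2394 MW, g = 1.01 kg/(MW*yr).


Breeding gain G = BR - 1 = 1.134 - 1 = 0.134
Fissile production rate = g * P * G = 1.01 * 2394 * 0.134 = 324.00396 kg/yr
T_d = ln(2) * M0 / (g * P * G)
T_d = ln(2) * 7440 / 324.00396 = 15.917 yr

15.917


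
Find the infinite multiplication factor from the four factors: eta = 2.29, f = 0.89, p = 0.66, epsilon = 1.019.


k_inf = eta * f * p * epsilon
k_inf = 2.29 * 0.89 * 0.66 * 1.019
k_inf = 1.3707

1.3707


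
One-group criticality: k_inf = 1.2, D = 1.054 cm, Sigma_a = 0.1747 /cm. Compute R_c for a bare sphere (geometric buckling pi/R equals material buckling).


L^2 = D / Sigma_a = 1.054 / 0.1747 = 6.033200 cm^2
B_m^2 = (k_inf - 1) / L^2 = (1.2 - 1) / 6.033200 = 0.03314990 /cm^2
For a bare sphere: B_g = pi/R, so R_c = pi / sqrt(B_m^2)
R_c = pi / sqrt(0.03314990) = 17.255 cm

17.255


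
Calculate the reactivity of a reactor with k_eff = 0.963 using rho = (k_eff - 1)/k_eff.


rho = (k_eff - 1) / k_eff
rho = (0.963 - 1) / 0.963
rho = -0.038422

-0.038422


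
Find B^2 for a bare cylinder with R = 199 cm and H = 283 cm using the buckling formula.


B^2 = (2.405/R)^2 + (pi/H)^2
B^2 = (2.405/199)^2 + (pi/283)^2
B^2 = 2.6929e-04 /cm^2

2.6929e-04


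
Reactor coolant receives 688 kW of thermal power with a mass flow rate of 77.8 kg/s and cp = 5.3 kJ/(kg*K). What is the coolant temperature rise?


dT = Q / (m_dot * cp)
dT = 688 / (77.8 * 5.3)
dT = 1.6685 C

1.6685


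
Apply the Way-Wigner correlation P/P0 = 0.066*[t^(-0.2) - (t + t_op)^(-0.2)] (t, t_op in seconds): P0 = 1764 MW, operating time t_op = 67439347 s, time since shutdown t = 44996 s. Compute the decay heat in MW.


P/P0 = 0.066 * [t^(-0.2) - (t + t_op)^(-0.2)]
P/P0 = 0.066 * [44996^(-0.2) - (44996 + 67439347)^(-0.2)]
P/P0 = 0.066 * [0.1173182 - 0.02717436] = 0.005949493
P = 1764 * 0.005949493 = 10.495 MW

10.495


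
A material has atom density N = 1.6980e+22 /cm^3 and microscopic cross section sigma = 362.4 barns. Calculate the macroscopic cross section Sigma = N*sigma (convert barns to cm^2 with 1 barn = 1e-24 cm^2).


Sigma = N * sigma_barns * 1e-24
Sigma = 1.6980e+22 * 362.4 * 1e-24
Sigma = 6.1536 /cm

6.1536


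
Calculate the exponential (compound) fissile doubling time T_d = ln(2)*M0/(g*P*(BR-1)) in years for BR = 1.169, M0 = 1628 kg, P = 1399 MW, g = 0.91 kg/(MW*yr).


Breeding gain G = BR - 1 = 1.169 - 1 = 0.169
Fissile production rate = g * P * G = 0.91 * 1399 * 0.169 = 215.15221 kg/yr
T_d = ln(2) * M0 / (g * P * G)
T_d = ln(2) * 1628 / 215.15221 = 5.2449 yr

5.2449


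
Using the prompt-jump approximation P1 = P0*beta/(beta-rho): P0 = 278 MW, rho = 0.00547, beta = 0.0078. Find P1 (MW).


P1/P0 = beta / (beta - rho)
P1/P0 = 0.0078 / (0.0078 - 0.00547) = 3.347639
P1 = 278 * 3.347639 = 930.64 MW

930.64


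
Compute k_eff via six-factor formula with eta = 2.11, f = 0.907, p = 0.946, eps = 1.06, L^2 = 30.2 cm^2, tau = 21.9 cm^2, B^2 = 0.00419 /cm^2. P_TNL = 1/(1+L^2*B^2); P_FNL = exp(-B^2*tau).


k_inf = eta*f*p*eps = 2.11*0.907*0.946*1.06 = 1.919052
P_TNL = 1/(1 + L^2*B^2) = 1/(1 + 30.2*0.00419) = 0.8876753
P_FNL = exp(-B^2*tau) = exp(-0.00419*21.9) = 0.9123232
k_eff = k_inf * P_TNL * P_FNL = 1.919052 * 0.8876753 * 0.9123232
k_eff = 1.5541

1.5541


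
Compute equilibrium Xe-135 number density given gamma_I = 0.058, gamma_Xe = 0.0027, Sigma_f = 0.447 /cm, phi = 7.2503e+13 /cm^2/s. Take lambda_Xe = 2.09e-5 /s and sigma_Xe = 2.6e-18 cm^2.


Xe_eq = (gamma_I + gamma_Xe) * Sigma_f * phi / (lambda_Xe + sigma_Xe * phi)
Numerator = (0.058 + 0.0027) * 0.447 * 7.2503e+13 = 1.967217e+12
Denominator = 2.09e-5 + 2.6e-18 * 7.2503e+13 = 2.094078e-04
Xe_eq = 1.967217e+12 / 2.094078e-04 = 9.3942e+15 /cm^3

9.3942e+15


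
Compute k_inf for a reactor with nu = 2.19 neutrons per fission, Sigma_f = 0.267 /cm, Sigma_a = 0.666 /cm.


k_inf = nu * Sigma_f / Sigma_a
k_inf = 2.19 * 0.267 / 0.666
k_inf = 0.87797

0.87797


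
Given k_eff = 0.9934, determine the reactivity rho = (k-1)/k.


rho = (k_eff - 1) / k_eff
rho = (0.9934 - 1) / 0.9934
rho = -0.0066438

-0.0066438


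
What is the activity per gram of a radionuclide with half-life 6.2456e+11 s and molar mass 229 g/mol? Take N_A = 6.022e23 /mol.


lambda = ln(2) / t_half = ln(2) / 6.2456e+11 = 1.109817e-12 /s
SA = lambda * N_A / M
SA = 1.109817e-12 * 6.022e23 / 229
SA = 2.9185e+09 Bq/g

2.9185e+09


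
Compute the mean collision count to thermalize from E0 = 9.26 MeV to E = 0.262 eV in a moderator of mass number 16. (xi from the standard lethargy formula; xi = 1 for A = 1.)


xi = 1 + (A-1)^2/(2A)*ln((A-1)/(A+1)) = 0.1199467 (for A = 16)
n = ln(E0/E) / xi
n = ln(9.26e6 / 0.262) / 0.1199467
n = ln(3.534351e+07) / 0.1199467 = 144.90

144.90


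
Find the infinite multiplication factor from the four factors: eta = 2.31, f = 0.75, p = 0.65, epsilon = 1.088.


k_inf = eta * f * p * epsilon
k_inf = 2.31 * 0.75 * 0.65 * 1.088
k_inf = 1.2252

1.2252


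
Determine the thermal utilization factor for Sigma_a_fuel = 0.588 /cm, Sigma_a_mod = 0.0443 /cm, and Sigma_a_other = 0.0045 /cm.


f = Sigma_a_fuel / (Sigma_a_fuel + Sigma_a_mod + Sigma_a_other)
f = 0.588 / (0.588 + 0.0443 + 0.0045)
f = 0.92337

0.92337


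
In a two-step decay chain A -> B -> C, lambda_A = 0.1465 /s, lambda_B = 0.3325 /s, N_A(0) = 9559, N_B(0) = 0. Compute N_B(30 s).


N_B(t) = lambda_A * N_A0 / (lambda_B - lambda_A) * [exp(-lambda_A*t) - exp(-lambda_B*t)]
exp(-0.1465*30) = 0.01233888; exp(-0.3325*30) = 4.654923e-05
N_B = 0.1465 * 9559 / (0.3325 - 0.1465) * (0.01233888 - 4.654923e-05)
N_B = 92.549

92.549


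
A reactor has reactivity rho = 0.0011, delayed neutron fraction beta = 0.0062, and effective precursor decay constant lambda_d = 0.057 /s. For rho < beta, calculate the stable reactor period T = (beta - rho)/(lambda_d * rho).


T = (beta - rho) / (lambda_d * rho)
T = (0.0062 - 0.0011) / (0.057 * 0.0011)
T = 81.340 s

81.340


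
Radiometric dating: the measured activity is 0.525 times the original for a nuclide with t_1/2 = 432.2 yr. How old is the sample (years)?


lambda = ln(2) / t_half = ln(2) / 432.2 = 0.001603765 /yr
t = -ln(A/A0) / lambda
t = -ln(0.525) / 0.001603765
t = 401.78 yr

401.78


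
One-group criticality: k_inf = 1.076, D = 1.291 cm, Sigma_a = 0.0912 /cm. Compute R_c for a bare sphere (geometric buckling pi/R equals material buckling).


L^2 = D / Sigma_a = 1.291 / 0.0912 = 14.15570 cm^2
B_m^2 = (k_inf - 1) / L^2 = (1.076 - 1) / 14.15570 = 0.005368862 /cm^2
For a bare sphere: B_g = pi/R, so R_c = pi / sqrt(B_m^2)
R_c = pi / sqrt(0.005368862) = 42.875 cm

42.875


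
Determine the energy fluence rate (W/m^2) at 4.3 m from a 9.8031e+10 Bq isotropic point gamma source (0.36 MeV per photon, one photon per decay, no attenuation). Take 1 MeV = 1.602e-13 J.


psi = A * E * 1.602e-13 / (4*pi*r^2)
psi = 9.8031e+10 * 0.36 * 1.602e-13 / (4*pi*4.3^2)
psi = 2.4332e-05 W/m^2

2.4332e-05


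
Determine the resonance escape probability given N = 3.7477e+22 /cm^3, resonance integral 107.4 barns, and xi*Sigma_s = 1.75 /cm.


p = exp(-N * I * 1e-24 / (xi*Sigma_s))
p = exp(-3.7477e+22 * 107.4 * 1e-24 / 1.75)
p = 0.10026

0.10026


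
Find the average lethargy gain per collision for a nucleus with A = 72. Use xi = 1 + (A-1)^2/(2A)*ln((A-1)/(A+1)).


xi = 1 + (A-1)^2/(2A) * ln((A-1)/(A+1))
xi = 1 + (72-1)^2/(2*72) * ln((72-1)/(72 +1))
xi = 0.027522

0.027522


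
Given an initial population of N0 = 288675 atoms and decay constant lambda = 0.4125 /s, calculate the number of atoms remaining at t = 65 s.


N = N0 * exp(-lambda * t)
N = 288675 * exp(-0.4125 * 65)
N = 6.5447e-07

6.5447e-07


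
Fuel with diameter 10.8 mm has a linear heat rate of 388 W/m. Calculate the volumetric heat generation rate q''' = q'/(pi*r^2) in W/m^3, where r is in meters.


r = D / 2 / 1000 = 10.8 / 2 / 1000 = 0.0054 m
q''' = q' / (pi * r^2)
q''' = 388 / (pi * 0.0054^2)
q''' = 4.2354e+06 W/m^3

4.2354e+06


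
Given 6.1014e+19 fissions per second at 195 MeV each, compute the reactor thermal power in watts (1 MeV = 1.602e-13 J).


P = fission_rate * E_MeV * 1.602e-13
P = 6.1014e+19 * 195 * 1.602e-13
P = 1.9060e+09 W

1.9060e+09


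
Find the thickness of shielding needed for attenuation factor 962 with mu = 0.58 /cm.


x = ln(factor) / mu
x = ln(962) / 0.58
x = 11.843 cm

11.843


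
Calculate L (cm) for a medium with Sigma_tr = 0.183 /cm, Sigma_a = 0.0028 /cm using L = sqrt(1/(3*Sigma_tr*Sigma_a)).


D = 1 / (3 * Sigma_tr) = 1 / (3 * 0.183) = 1.821494 cm
L = sqrt(D / Sigma_a)
L = sqrt(1.821494 / 0.0028)
L = 25.506 cm

25.506


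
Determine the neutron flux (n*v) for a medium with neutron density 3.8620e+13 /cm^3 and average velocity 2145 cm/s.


phi = n * v
phi = 3.8620e+13 * 2145
phi = 8.2840e+16 /cm^2/s

8.2840e+16


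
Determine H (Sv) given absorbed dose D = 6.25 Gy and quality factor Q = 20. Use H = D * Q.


H = D * Q
H = 6.25 * 20
H = 125.00 Sv

125.00


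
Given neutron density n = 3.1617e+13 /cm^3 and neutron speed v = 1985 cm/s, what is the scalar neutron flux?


phi = n * v
phi = 3.1617e+13 * 1985
phi = 6.2760e+16 /cm^2/s

6.2760e+16


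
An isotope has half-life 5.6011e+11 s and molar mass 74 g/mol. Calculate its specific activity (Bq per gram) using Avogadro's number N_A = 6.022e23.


lambda = ln(2) / t_half = ln(2) / 5.6011e+11 = 1.237520e-12 /s
SA = lambda * N_A / M
SA = 1.237520e-12 * 6.022e23 / 74
SA = 1.0071e+10 Bq/g

1.0071e+10


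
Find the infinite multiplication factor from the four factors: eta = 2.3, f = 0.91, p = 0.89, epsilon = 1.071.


k_inf = eta * f * p * epsilon
k_inf = 2.3 * 0.91 * 0.89 * 1.071
k_inf = 1.9950

1.9950


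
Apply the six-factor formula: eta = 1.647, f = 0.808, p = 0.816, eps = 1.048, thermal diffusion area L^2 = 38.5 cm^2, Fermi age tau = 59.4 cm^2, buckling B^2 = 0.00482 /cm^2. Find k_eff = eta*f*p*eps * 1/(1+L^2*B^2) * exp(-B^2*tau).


k_inf = eta*f*p*eps = 1.647*0.808*0.816*1.048 = 1.138037
P_TNL = 1/(1 + L^2*B^2) = 1/(1 + 38.5*0.00482) = 0.8434761
P_FNL = exp(-B^2*tau) = exp(-0.00482*59.4) = 0.7510313
k_eff = k_inf * P_TNL * P_FNL = 1.138037 * 0.8434761 * 0.7510313
k_eff = 0.72092

0.72092


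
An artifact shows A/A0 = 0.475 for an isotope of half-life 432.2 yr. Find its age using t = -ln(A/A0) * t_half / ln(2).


lambda = ln(2) / t_half = ln(2) / 432.2 = 0.001603765 /yr
t = -ln(A/A0) / lambda
t = -ln(0.475) / 0.001603765
t = 464.18 yr

464.18


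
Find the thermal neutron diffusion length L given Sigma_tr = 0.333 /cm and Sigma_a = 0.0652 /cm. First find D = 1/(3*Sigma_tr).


D = 1 / (3 * Sigma_tr) = 1 / (3 * 0.333) = 1.001001 cm
L = sqrt(D / Sigma_a)
L = sqrt(1.001001 / 0.0652)
L = 3.9183 cm

3.9183


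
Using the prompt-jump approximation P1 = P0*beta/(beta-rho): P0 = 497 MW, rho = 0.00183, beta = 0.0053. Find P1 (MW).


P1/P0 = beta / (beta - rho)
P1/P0 = 0.0053 / (0.0053 - 0.00183) = 1.527378
P1 = 497 * 1.527378 = 759.11 MW

759.11


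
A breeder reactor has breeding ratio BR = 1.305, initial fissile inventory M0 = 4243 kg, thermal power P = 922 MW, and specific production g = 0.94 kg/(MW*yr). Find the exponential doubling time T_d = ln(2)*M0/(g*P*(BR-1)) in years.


Breeding gain G = BR - 1 = 1.305 - 1 = 0.305
Fissile production rate = g * P * G = 0.94 * 922 * 0.305 = 264.3374 kg/yr
T_d = ln(2) * M0 / (g * P * G)
T_d = ln(2) * 4243 / 264.3374 = 11.126 yr

11.126


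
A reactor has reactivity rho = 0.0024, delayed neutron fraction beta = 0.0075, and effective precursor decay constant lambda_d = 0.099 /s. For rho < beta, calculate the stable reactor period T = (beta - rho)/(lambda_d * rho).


T = (beta - rho) / (lambda_d * rho)
T = (0.0075 - 0.0024) / (0.099 * 0.0024)
T = 21.465 s

21.465


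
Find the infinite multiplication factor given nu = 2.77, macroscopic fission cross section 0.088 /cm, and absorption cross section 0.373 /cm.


k_inf = nu * Sigma_f / Sigma_a
k_inf = 2.77 * 0.088 / 0.373
k_inf = 0.65351

0.65351


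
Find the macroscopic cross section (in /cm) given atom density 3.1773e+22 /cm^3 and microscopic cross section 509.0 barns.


Sigma = N * sigma_barns * 1e-24
Sigma = 3.1773e+22 * 509.0 * 1e-24
Sigma = 16.172 /cm

16.172


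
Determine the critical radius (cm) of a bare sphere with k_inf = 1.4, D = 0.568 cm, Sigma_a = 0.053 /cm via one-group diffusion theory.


L^2 = D / Sigma_a = 0.568 / 0.053 = 10.71698 cm^2
B_m^2 = (k_inf - 1) / L^2 = (1.4 - 1) / 10.71698 = 0.03732395 /cm^2
For a bare sphere: B_g = pi/R, so R_c = pi / sqrt(B_m^2)
R_c = pi / sqrt(0.03732395) = 16.261 cm

16.261


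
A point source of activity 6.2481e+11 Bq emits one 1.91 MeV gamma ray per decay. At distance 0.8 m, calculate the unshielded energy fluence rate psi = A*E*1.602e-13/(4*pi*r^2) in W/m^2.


psi = A * E * 1.602e-13 / (4*pi*r^2)
psi = 6.2481e+11 * 1.91 * 1.602e-13 / (4*pi*0.8^2)
psi = 0.023771 W/m^2

0.023771


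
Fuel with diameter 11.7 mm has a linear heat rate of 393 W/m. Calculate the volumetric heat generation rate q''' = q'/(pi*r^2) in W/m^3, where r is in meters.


r = D / 2 / 1000 = 11.7 / 2 / 1000 = 0.00585 m
q''' = q' / (pi * r^2)
q''' = 393 / (pi * 0.00585^2)
q''' = 3.6554e+06 W/m^3

3.6554e+06


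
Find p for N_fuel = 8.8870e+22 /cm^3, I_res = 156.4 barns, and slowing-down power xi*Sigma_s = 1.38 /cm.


p = exp(-N * I * 1e-24 / (xi*Sigma_s))
p = exp(-8.8870e+22 * 156.4 * 1e-24 / 1.38)
p = 4.2249e-05

4.2249e-05


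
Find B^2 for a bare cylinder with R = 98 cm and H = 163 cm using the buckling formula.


B^2 = (2.405/R)^2 + (pi/H)^2
B^2 = (2.405/98)^2 + (pi/163)^2
B^2 = 9.7372e-04 /cm^2

9.7372e-04


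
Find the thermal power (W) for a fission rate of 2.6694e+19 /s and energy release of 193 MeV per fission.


P = fission_rate * E_MeV * 1.602e-13
P = 2.6694e+19 * 193 * 1.602e-13
P = 8.2534e+08 W

8.2534e+08


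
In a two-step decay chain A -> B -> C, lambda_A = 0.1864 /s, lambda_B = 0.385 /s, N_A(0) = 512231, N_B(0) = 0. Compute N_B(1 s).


N_B(t) = lambda_A * N_A0 / (lambda_B - lambda_A) * [exp(-lambda_A*t) - exp(-lambda_B*t)]
exp(-0.1864*1) = 0.8299416; exp(-0.385*1) = 0.6804506
N_B = 0.1864 * 512231 / (0.385 - 0.1864) * (0.8299416 - 0.6804506)
N_B = 71870

71870


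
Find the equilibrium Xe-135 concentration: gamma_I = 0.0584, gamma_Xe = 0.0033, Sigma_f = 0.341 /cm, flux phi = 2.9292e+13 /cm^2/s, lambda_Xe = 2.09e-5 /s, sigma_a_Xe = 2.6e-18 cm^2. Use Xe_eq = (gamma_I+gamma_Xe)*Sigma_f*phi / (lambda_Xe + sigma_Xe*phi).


Xe_eq = (gamma_I + gamma_Xe) * Sigma_f * phi / (lambda_Xe + sigma_Xe * phi)
Numerator = (0.0584 + 0.0033) * 0.341 * 2.9292e+13 = 6.162949e+11
Denominator = 2.09e-5 + 2.6e-18 * 2.9292e+13 = 9.705920e-05
Xe_eq = 6.162949e+11 / 9.705920e-05 = 6.3497e+15 /cm^3

6.3497e+15


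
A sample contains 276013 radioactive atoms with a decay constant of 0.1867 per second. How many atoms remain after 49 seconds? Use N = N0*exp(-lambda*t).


N = N0 * exp(-lambda * t)
N = 276013 * exp(-0.1867 * 49)
N = 29.368

29.368


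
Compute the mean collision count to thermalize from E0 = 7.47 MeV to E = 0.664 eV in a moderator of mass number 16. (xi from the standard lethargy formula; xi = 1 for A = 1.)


xi = 1 + (A-1)^2/(2A)*ln((A-1)/(A+1)) = 0.1199467 (for A = 16)
n = ln(E0/E) / xi
n = ln(7.47e6 / 0.664) / 0.1199467
n = ln(1.125000e+07) / 0.1199467 = 135.36

135.36


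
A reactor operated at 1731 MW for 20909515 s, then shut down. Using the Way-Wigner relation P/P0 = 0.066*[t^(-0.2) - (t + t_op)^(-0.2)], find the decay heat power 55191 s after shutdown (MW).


P/P0 = 0.066 * [t^(-0.2) - (t + t_op)^(-0.2)]
P/P0 = 0.066 * [55191^(-0.2) - (55191 + 20909515)^(-0.2)]
P/P0 = 0.066 * [0.1126228 - 0.03433225] = 0.005167176
P = 1731 * 0.005167176 = 8.9444 MW

8.9444


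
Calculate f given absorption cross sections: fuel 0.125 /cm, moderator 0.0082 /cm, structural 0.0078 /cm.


f = Sigma_a_fuel / (Sigma_a_fuel + Sigma_a_mod + Sigma_a_other)
f = 0.125 / (0.125 + 0.0082 + 0.0078)
f = 0.88652

0.88652


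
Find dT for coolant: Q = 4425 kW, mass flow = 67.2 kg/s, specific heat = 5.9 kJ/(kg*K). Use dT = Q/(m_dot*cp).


dT = Q / (m_dot * cp)
dT = 4425 / (67.2 * 5.9)
dT = 11.161 C

11.161


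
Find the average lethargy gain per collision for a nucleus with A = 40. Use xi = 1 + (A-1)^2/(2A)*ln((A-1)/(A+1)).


xi = 1 + (A-1)^2/(2A) * ln((A-1)/(A+1))
xi = 1 + (40-1)^2/(2*40) * ln((40-1)/(40 +1))
xi = 0.049177

0.049177


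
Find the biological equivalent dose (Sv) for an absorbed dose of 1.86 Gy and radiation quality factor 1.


H = D * Q
H = 1.86 * 1
H = 1.8600 Sv

1.8600


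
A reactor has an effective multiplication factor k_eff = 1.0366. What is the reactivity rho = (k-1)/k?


rho = (k_eff - 1) / k_eff
rho = (1.0366 - 1) / 1.0366
rho = 0.035308

0.035308


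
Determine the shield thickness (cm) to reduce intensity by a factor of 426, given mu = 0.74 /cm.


x = ln(factor) / mu
x = ln(426) / 0.74
x = 8.1817 cm

8.1817


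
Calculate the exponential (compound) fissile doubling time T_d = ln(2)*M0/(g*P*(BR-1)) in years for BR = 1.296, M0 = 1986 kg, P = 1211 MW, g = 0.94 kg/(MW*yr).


Breeding gain G = BR - 1 = 1.296 - 1 = 0.296
Fissile production rate = g * P * G = 0.94 * 1211 * 0.296 = 336.94864 kg/yr
T_d = ln(2) * M0 / (g * P * G)
T_d = ln(2) * 1986 / 336.94864 = 4.0855 yr

4.0855


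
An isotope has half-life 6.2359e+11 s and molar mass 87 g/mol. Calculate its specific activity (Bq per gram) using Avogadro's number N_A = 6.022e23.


lambda = ln(2) / t_half = ln(2) / 6.2359e+11 = 1.111543e-12 /s
SA = lambda * N_A / M
SA = 1.111543e-12 * 6.022e23 / 87
SA = 7.6939e+09 Bq/g

7.6939e+09


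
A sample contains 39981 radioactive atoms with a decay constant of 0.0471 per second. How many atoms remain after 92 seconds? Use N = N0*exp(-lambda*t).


N = N0 * exp(-lambda * t)
N = 39981 * exp(-0.0471 * 92)
N = 524.77

524.77


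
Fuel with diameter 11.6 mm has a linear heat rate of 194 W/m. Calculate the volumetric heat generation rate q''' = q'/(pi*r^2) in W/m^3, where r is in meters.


r = D / 2 / 1000 = 11.6 / 2 / 1000 = 0.0058 m
q''' = q' / (pi * r^2)
q''' = 194 / (pi * 0.0058^2)
q''' = 1.8357e+06 W/m^3

1.8357e+06


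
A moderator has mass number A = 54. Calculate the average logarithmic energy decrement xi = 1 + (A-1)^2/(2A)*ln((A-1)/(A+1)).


xi = 1 + (A-1)^2/(2A) * ln((A-1)/(A+1))
xi = 1 + (54-1)^2/(2*54) * ln((54-1)/(54 +1))
xi = 0.036584

0.036584


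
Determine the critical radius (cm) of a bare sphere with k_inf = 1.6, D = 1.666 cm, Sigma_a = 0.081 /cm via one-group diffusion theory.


L^2 = D / Sigma_a = 1.666 / 0.081 = 20.56790 cm^2
B_m^2 = (k_inf - 1) / L^2 = (1.6 - 1) / 20.56790 = 0.02917167 /cm^2
For a bare sphere: B_g = pi/R, so R_c = pi / sqrt(B_m^2)
R_c = pi / sqrt(0.02917167) = 18.394 cm

18.394


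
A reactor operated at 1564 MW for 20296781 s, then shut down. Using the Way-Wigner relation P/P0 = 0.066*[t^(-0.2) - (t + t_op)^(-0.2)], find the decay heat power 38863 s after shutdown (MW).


P/P0 = 0.066 * [t^(-0.2) - (t + t_op)^(-0.2)]
P/P0 = 0.066 * [38863^(-0.2) - (38863 + 20296781)^(-0.2)]
P/P0 = 0.066 * [0.1208072 - 0.03454207] = 0.005693499
P = 1564 * 0.005693499 = 8.9046 MW

8.9046


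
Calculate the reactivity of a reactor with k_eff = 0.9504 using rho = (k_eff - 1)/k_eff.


rho = (k_eff - 1) / k_eff
rho = (0.9504 - 1) / 0.9504
rho = -0.052189

-0.052189


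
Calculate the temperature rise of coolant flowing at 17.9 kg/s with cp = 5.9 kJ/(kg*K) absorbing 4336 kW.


dT = Q / (m_dot * cp)
dT = 4336 / (17.9 * 5.9)
dT = 41.057 C

41.057


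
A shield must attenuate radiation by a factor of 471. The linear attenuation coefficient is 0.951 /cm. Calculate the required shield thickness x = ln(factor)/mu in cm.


x = ln(factor) / mu
x = ln(471) / 0.951
x = 6.4720 cm

6.4720


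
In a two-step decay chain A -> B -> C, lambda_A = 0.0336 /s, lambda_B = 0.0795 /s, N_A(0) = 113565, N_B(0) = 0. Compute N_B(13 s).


N_B(t) = lambda_A * N_A0 / (lambda_B - lambda_A) * [exp(-lambda_A*t) - exp(-lambda_B*t)]
exp(-0.0336*13) = 0.6461006; exp(-0.0795*13) = 0.3557596
N_B = 0.0336 * 113565 / (0.0795 - 0.0336) * (0.6461006 - 0.3557596)
N_B = 24137

24137


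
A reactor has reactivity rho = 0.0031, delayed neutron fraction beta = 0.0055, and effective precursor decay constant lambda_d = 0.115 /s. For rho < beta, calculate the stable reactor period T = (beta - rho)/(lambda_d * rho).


T = (beta - rho) / (lambda_d * rho)
T = (0.0055 - 0.0031) / (0.115 * 0.0031)
T = 6.7321 s

6.7321


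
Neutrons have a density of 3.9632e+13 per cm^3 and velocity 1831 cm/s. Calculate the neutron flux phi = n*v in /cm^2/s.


phi = n * v
phi = 3.9632e+13 * 1831
phi = 7.2566e+16 /cm^2/s

7.2566e+16


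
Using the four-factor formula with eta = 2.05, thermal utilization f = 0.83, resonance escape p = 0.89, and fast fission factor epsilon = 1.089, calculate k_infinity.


k_inf = eta * f * p * epsilon
k_inf = 2.05 * 0.83 * 0.89 * 1.089
k_inf = 1.6491

1.6491


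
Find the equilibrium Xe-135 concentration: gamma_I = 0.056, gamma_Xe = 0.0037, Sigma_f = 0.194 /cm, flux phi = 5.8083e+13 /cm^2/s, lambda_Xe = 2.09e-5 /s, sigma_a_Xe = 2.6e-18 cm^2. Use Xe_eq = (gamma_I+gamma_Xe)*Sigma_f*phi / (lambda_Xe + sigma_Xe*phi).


Xe_eq = (gamma_I + gamma_Xe) * Sigma_f * phi / (lambda_Xe + sigma_Xe * phi)
Numerator = (0.056 + 0.0037) * 0.194 * 5.8083e+13 = 6.727057e+11
Denominator = 2.09e-5 + 2.6e-18 * 5.8083e+13 = 1.719158e-04
Xe_eq = 6.727057e+11 / 1.719158e-04 = 3.9130e+15 /cm^3

3.9130e+15


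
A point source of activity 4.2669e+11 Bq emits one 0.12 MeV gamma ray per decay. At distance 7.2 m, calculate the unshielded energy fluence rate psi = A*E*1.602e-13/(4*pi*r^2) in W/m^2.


psi = A * E * 1.602e-13 / (4*pi*r^2)
psi = 4.2669e+11 * 0.12 * 1.602e-13 / (4*pi*7.2^2)
psi = 1.2592e-05 W/m^2

1.2592e-05


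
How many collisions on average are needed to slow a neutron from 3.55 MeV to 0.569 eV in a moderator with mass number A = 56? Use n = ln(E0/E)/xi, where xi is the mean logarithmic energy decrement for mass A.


xi = 1 + (A-1)^2/(2A)*ln((A-1)/(A+1)) = 0.03529286 (for A = 56)
n = ln(E0/E) / xi
n = ln(3.55e6 / 0.569) / 0.03529286
n = ln(6.239016e+06) / 0.03529286 = 443.33

443.33


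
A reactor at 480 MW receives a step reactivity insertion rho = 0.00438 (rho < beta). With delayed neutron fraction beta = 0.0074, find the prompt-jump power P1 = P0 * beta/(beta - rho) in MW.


P1/P0 = beta / (beta - rho)
P1/P0 = 0.0074 / (0.0074 - 0.00438) = 2.450331
P1 = 480 * 2.450331 = 1176.2 MW

1176.2


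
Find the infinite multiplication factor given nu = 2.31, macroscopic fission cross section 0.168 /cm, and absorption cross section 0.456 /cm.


k_inf = nu * Sigma_f / Sigma_a
k_inf = 2.31 * 0.168 / 0.456
k_inf = 0.85105

0.85105


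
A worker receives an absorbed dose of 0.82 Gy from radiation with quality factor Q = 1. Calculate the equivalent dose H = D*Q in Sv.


H = D * Q
H = 0.82 * 1
H = 0.82000 Sv

0.82000


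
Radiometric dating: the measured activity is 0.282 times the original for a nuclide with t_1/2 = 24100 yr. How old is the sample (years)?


lambda = ln(2) / t_half = ln(2) / 24100 = 2.876129e-05 /yr
t = -ln(A/A0) / lambda
t = -ln(0.282) / 2.876129e-05
t = 44012 yr

44012


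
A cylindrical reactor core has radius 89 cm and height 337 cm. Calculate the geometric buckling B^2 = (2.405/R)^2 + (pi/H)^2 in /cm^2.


B^2 = (2.405/R)^2 + (pi/H)^2
B^2 = (2.405/89)^2 + (pi/337)^2
B^2 = 8.1712e-04 /cm^2

8.1712e-04


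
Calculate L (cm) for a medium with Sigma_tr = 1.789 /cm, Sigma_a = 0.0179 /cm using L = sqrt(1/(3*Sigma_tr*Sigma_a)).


D = 1 / (3 * Sigma_tr) = 1 / (3 * 1.789) = 0.1863238 cm
L = sqrt(D / Sigma_a)
L = sqrt(0.1863238 / 0.0179)
L = 3.2263 cm

3.2263


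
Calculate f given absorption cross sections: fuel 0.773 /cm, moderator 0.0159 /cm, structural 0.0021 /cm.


f = Sigma_a_fuel / (Sigma_a_fuel + Sigma_a_mod + Sigma_a_other)
f = 0.773 / (0.773 + 0.0159 + 0.0021)
f = 0.97724

0.97724


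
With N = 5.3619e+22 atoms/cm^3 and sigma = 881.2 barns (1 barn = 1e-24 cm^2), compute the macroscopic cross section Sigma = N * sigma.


Sigma = N * sigma_barns * 1e-24
Sigma = 5.3619e+22 * 881.2 * 1e-24
Sigma = 47.249 /cm

47.249


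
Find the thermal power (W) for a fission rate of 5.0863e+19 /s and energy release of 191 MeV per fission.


P = fission_rate * E_MeV * 1.602e-13
P = 5.0863e+19 * 191 * 1.602e-13
P = 1.5563e+09 W

1.5563e+09


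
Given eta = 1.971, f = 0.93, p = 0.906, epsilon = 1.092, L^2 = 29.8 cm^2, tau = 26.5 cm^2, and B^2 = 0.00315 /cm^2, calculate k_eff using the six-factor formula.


k_inf = eta*f*p*eps = 1.971*0.93*0.906*1.092 = 1.813512
P_TNL = 1/(1 + L^2*B^2) = 1/(1 + 29.8*0.00315) = 0.9141854
P_FNL = exp(-B^2*tau) = exp(-0.00315*26.5) = 0.9199141
k_eff = k_inf * P_TNL * P_FNL = 1.813512 * 0.9141854 * 0.9199141
k_eff = 1.5251

1.5251


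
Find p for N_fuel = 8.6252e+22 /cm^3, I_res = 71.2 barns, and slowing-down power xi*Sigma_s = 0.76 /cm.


p = exp(-N * I * 1e-24 / (xi*Sigma_s))
p = exp(-8.6252e+22 * 71.2 * 1e-24 / 0.76)
p = 3.0953e-04

3.0953e-04


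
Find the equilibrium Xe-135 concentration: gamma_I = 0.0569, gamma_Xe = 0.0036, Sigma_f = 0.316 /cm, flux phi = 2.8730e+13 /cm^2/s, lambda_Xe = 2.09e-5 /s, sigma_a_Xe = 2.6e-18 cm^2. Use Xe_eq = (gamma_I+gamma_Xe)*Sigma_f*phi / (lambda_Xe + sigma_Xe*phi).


Xe_eq = (gamma_I + gamma_Xe) * Sigma_f * phi / (lambda_Xe + sigma_Xe * phi)
Numerator = (0.0569 + 0.0036) * 0.316 * 2.8730e+13 = 5.492601e+11
Denominator = 2.09e-5 + 2.6e-18 * 2.8730e+13 = 9.559800e-05
Xe_eq = 5.492601e+11 / 9.559800e-05 = 5.7455e+15 /cm^3

5.7455e+15


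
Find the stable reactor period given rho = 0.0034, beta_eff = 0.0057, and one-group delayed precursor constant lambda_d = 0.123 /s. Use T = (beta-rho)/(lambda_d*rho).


T = (beta - rho) / (lambda_d * rho)
T = (0.0057 - 0.0034) / (0.123 * 0.0034)
T = 5.4998 s

5.4998


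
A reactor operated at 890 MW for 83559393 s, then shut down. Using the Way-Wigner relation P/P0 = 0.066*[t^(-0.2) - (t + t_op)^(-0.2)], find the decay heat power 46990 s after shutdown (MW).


P/P0 = 0.066 * [t^(-0.2) - (t + t_op)^(-0.2)]
P/P0 = 0.066 * [46990^(-0.2) - (46990 + 83559393)^(-0.2)]
P/P0 = 0.066 * [0.1163051 - 0.02603467] = 0.005957848
P = 890 * 0.005957848 = 5.3025 MW

5.3025


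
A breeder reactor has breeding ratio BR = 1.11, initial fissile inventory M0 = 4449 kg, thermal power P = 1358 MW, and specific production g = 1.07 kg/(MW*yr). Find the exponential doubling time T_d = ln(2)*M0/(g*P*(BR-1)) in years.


Breeding gain G = BR - 1 = 1.11 - 1 = 0.11
Fissile production rate = g * P * G = 1.07 * 1358 * 0.11 = 159.8366 kg/yr
T_d = ln(2) * M0 / (g * P * G)
T_d = ln(2) * 4449 / 159.8366 = 19.294 yr

19.294


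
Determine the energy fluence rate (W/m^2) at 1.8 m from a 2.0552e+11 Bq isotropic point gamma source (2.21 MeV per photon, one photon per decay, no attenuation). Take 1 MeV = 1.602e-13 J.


psi = A * E * 1.602e-13 / (4*pi*r^2)
psi = 2.0552e+11 * 2.21 * 1.602e-13 / (4*pi*1.8^2)
psi = 0.0017871 W/m^2

0.0017871


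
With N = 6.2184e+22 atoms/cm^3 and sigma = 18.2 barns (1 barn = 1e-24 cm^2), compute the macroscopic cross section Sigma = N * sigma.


Sigma = N * sigma_barns * 1e-24
Sigma = 6.2184e+22 * 18.2 * 1e-24
Sigma = 1.1317 /cm

1.1317


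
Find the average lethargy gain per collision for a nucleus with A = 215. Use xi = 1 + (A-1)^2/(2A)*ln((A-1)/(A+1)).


xi = 1 + (A-1)^2/(2A) * ln((A-1)/(A+1))
xi = 1 + (215-1)^2/(2*215) * ln((215-1)/(215 +1))
xi = 0.0092735

0.0092735


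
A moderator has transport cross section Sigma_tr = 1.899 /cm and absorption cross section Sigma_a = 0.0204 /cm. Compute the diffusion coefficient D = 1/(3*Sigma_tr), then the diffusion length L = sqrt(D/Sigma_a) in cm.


D = 1 / (3 * Sigma_tr) = 1 / (3 * 1.899) = 0.1755310 cm
L = sqrt(D / Sigma_a)
L = sqrt(0.1755310 / 0.0204)
L = 2.9333 cm

2.9333


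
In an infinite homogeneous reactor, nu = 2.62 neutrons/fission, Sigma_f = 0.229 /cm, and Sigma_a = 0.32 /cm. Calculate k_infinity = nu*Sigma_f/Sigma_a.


k_inf = nu * Sigma_f / Sigma_a
k_inf = 2.62 * 0.229 / 0.32
k_inf = 1.8749

1.8749


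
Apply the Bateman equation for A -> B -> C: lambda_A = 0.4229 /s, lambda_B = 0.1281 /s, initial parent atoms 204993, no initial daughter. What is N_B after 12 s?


N_B(t) = lambda_A * N_A0 / (lambda_B - lambda_A) * [exp(-lambda_A*t) - exp(-lambda_B*t)]
exp(-0.4229*12) = 0.006252337; exp(-0.1281*12) = 0.2149822
N_B = 0.4229 * 204993 / (0.1281 - 0.4229) * (0.006252337 - 0.2149822)
N_B = 61381

61381


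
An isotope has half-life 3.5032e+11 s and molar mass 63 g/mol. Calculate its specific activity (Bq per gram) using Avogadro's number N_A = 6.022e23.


lambda = ln(2) / t_half = ln(2) / 3.5032e+11 = 1.978611e-12 /s
SA = lambda * N_A / M
SA = 1.978611e-12 * 6.022e23 / 63
SA = 1.8913e+10 Bq/g

1.8913e+10


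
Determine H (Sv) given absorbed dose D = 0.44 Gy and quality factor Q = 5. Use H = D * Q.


H = D * Q
H = 0.44 * 5
H = 2.2000 Sv

2.2000


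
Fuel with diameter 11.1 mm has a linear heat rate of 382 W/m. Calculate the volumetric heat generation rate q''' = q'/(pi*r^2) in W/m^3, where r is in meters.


r = D / 2 / 1000 = 11.1 / 2 / 1000 = 0.00555 m
q''' = q' / (pi * r^2)
q''' = 382 / (pi * 0.00555^2)
q''' = 3.9475e+06 W/m^3

3.9475e+06


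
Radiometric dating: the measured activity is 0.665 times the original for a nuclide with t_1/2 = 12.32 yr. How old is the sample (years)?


lambda = ln(2) / t_half = ln(2) / 12.32 = 0.05626195 /yr
t = -ln(A/A0) / lambda
t = -ln(0.665) / 0.05626195
t = 7.2512 yr

7.2512


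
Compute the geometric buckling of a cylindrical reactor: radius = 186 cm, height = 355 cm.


B^2 = (2.405/R)^2 + (pi/H)^2
B^2 = (2.405/186)^2 + (pi/355)^2
B^2 = 2.4550e-04 /cm^2

2.4550e-04


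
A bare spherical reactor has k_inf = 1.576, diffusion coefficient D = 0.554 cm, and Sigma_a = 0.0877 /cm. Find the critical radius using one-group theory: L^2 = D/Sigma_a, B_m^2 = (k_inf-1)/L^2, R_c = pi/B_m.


L^2 = D / Sigma_a = 0.554 / 0.0877 = 6.316990 cm^2
B_m^2 = (k_inf - 1) / L^2 = (1.576 - 1) / 6.316990 = 0.09118267 /cm^2
For a bare sphere: B_g = pi/R, so R_c = pi / sqrt(B_m^2)
R_c = pi / sqrt(0.09118267) = 10.404 cm

10.404


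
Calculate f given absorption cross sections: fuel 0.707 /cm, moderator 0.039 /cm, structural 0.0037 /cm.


f = Sigma_a_fuel / (Sigma_a_fuel + Sigma_a_mod + Sigma_a_other)
f = 0.707 / (0.707 + 0.039 + 0.0037)
f = 0.94304

0.94304


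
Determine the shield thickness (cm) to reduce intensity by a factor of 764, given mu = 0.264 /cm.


x = ln(factor) / mu
x = ln(764) / 0.264
x = 25.146 cm

25.146


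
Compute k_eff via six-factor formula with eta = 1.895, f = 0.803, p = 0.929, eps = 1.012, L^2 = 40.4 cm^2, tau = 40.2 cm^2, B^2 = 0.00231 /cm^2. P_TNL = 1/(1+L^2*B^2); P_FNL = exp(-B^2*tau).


k_inf = eta*f*p*eps = 1.895*0.803*0.929*1.012 = 1.430609
P_TNL = 1/(1 + L^2*B^2) = 1/(1 + 40.4*0.00231) = 0.9146420
P_FNL = exp(-B^2*tau) = exp(-0.00231*40.2) = 0.9113193
k_eff = k_inf * P_TNL * P_FNL = 1.430609 * 0.9146420 * 0.9113193
k_eff = 1.1925

1.1925


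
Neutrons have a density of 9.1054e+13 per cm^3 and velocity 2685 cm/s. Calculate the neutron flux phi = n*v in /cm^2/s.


phi = n * v
phi = 9.1054e+13 * 2685
phi = 2.4448e+17 /cm^2/s

2.4448e+17


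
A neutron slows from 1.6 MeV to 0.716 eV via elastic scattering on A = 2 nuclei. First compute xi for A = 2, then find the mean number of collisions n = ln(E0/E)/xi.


xi = 1 + (A-1)^2/(2A)*ln((A-1)/(A+1)) = 0.7253469 (for A = 2)
n = ln(E0/E) / xi
n = ln(1.6e6 / 0.716) / 0.7253469
n = ln(2.234637e+06) / 0.7253469 = 20.155

20.155


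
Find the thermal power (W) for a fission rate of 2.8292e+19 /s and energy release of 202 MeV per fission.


P = fission_rate * E_MeV * 1.602e-13
P = 2.8292e+19 * 202 * 1.602e-13
P = 9.1554e+08 W

9.1554e+08


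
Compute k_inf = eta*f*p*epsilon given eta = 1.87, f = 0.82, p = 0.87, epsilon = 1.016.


k_inf = eta * f * p * epsilon
k_inf = 1.87 * 0.82 * 0.87 * 1.016
k_inf = 1.3554

1.3554


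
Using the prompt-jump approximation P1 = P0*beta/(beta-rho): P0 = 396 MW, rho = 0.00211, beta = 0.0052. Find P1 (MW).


P1/P0 = beta / (beta - rho)
P1/P0 = 0.0052 / (0.0052 - 0.00211) = 1.682848
P1 = 396 * 1.682848 = 666.41 MW

666.41


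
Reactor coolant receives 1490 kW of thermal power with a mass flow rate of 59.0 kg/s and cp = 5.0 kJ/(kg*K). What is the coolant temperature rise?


dT = Q / (m_dot * cp)
dT = 1490 / (59.0 * 5.0)
dT = 5.0508 C

5.0508


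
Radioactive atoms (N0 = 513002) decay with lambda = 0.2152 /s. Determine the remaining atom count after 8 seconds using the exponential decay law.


N = N0 * exp(-lambda * t)
N = 513002 * exp(-0.2152 * 8)
N = 91714

91714


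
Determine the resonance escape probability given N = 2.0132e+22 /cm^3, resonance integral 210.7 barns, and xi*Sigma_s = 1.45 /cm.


p = exp(-N * I * 1e-24 / (xi*Sigma_s))
p = exp(-2.0132e+22 * 210.7 * 1e-24 / 1.45)
p = 0.053644

0.053644


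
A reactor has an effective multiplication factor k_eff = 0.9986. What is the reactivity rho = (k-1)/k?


rho = (k_eff - 1) / k_eff
rho = (0.9986 - 1) / 0.9986
rho = -0.0014020

-0.0014020
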